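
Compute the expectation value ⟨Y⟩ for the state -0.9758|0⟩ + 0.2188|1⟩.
0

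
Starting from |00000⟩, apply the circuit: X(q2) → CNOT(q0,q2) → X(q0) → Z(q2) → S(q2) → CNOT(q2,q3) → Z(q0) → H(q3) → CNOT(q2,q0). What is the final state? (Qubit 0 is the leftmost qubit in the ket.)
(1/√2)i|00100⟩ - (1/√2)i|00110⟩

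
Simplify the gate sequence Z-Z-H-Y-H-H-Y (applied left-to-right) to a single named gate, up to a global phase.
H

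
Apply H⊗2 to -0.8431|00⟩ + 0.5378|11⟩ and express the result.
-0.1527|00⟩ - 0.6905|01⟩ - 0.6905|10⟩ - 0.1527|11⟩

H⊗2 gives amp(|y⟩) = (1/2) Σ_x (−1)^(x·y) amp(|x⟩), where x·y is the number of positions in which both x and y have a 1.
|00⟩: (-0.8431 + 0.5378)/2 = -0.1527
|01⟩: (-0.8431 - 0.5378)/2 = -0.6905
|10⟩: (-0.8431 - 0.5378)/2 = -0.6905
|11⟩: (-0.8431 + 0.5378)/2 = -0.1527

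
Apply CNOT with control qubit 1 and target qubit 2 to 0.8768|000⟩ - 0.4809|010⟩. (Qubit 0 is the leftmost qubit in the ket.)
0.8768|000⟩ - 0.4809|011⟩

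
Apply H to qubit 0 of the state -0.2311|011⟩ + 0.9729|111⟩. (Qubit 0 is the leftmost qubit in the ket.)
0.5245|011⟩ - 0.8514|111⟩

H on qubit 0 mixes each pair of kets that differ only in qubit 0: amplitudes (a, b) of (|…0…⟩, |…1…⟩) become ((a + b)/√2, (a − b)/√2). Kets absent from the input have amplitude 0.
(|011⟩, |111⟩): (a, b) = (-0.2311, 0.9729) → (0.5245, -0.8514)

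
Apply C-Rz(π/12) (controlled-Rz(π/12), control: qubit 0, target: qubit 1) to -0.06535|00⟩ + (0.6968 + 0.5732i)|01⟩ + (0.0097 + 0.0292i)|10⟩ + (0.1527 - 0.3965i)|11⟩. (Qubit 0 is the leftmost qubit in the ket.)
-0.06535|00⟩ + (0.6968 + 0.5732i)|01⟩ + (0.01343 + 0.02768i)|10⟩ + (0.2031 - 0.3732i)|11⟩

C-Rz(π/12) leaves the control-|0⟩ kets |00⟩, |01⟩ unchanged and applies Rz(π/12) to qubit 1 on the control-|1⟩ pair (|10⟩, |11⟩).
Rz(π/12) = [[e^(−iθ/2), 0], [0, e^(iθ/2)]] with e^(±iθ/2) = cos(θ/2) ± i·sin(θ/2); θ = π/12, cos(θ/2) ≈ 0.991445, sin(θ/2) ≈ 0.130526.
With a = amp(|10⟩) = (0.0097 + 0.0292i) and b = amp(|11⟩) = (0.1527 - 0.3965i):
new amp(|10⟩) = (0.991445 - 0.130526i)·a = (0.01343 + 0.02768i)
new amp(|11⟩) = (0.991445 + 0.130526i)·b = (0.2031 - 0.3732i)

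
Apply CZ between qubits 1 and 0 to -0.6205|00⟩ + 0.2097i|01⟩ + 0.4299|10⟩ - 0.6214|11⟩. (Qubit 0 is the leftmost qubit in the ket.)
-0.6205|00⟩ + 0.2097i|01⟩ + 0.4299|10⟩ + 0.6214|11⟩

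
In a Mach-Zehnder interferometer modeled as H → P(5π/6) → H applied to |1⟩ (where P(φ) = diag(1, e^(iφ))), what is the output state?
(0.933 - 0.25i)|0⟩ + (0.06699 + 0.25i)|1⟩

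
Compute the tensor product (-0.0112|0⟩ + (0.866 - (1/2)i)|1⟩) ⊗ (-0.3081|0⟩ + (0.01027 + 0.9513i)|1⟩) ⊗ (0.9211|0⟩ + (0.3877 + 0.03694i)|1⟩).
0.003178|000⟩ + (0.001338 + 0.0001275i)|001⟩ + (-0.0001059 - 0.009814i)|010⟩ + (0.000349 - 0.004135i)|011⟩ + (-0.2458 + 0.1419i)|100⟩ + (-0.1091 + 0.04987i)|101⟩ + (0.4463 + 0.7541i)|110⟩ + (0.1576 + 0.3353i)|111⟩

amp(|b₁b₂…⟩) = product of the factor amplitudes for bits b₁, b₂, …; only kets whose every factor amplitude is nonzero survive.
|000⟩: (-0.0112)(-0.3081)(0.9211) = 0.003178
|001⟩: (-0.0112)(-0.3081)(0.3877 + 0.03694i) = (0.001338 + 0.0001275i)
|010⟩: (-0.0112)(0.01027 + 0.9513i)(0.9211) = (-0.0001059 - 0.009814i)
|011⟩: (-0.0112)(0.01027 + 0.9513i)(0.3877 + 0.03694i) = (0.000349 - 0.004135i)
|100⟩: (0.866 - (1/2)i)(-0.3081)(0.9211) = (-0.2458 + 0.1419i)
|101⟩: (0.866 - (1/2)i)(-0.3081)(0.3877 + 0.03694i) = (-0.1091 + 0.04987i)
|110⟩: (0.866 - (1/2)i)(0.01027 + 0.9513i)(0.9211) = (0.4463 + 0.7541i)
|111⟩: (0.866 - (1/2)i)(0.01027 + 0.9513i)(0.3877 + 0.03694i) = (0.1576 + 0.3353i)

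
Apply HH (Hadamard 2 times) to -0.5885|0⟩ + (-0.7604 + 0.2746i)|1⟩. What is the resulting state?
-0.5885|0⟩ + (-0.7604 + 0.2746i)|1⟩

H² = I, so an even number of Hadamards cancels: H^2 = I and the state is unchanged.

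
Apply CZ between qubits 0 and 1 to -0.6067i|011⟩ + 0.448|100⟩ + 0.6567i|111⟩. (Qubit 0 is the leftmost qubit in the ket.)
-0.6067i|011⟩ + 0.448|100⟩ - 0.6567i|111⟩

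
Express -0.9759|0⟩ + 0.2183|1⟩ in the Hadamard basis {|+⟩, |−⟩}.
-0.5357|+⟩ - 0.8444|−⟩

With |ψ⟩ = α|0⟩ + β|1⟩, the Hadamard-basis coefficients are ⟨+|ψ⟩ = (α + β)/√2 and ⟨−|ψ⟩ = (α − β)/√2.
Here α = -0.9759, β = 0.2183: (α + β)/√2 = -0.5357, (α − β)/√2 = -0.8444.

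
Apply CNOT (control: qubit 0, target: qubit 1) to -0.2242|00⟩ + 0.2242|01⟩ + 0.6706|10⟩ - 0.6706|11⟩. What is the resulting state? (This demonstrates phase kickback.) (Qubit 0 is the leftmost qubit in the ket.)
-0.2242|00⟩ + 0.2242|01⟩ - 0.6706|10⟩ + 0.6706|11⟩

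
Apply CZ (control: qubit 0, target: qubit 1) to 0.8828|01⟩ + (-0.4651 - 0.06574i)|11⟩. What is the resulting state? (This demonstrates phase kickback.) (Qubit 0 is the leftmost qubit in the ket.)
0.8828|01⟩ + (0.4651 + 0.06574i)|11⟩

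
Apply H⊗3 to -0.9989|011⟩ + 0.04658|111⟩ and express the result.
-0.3367|000⟩ + 0.3367|001⟩ + 0.3367|010⟩ - 0.3367|011⟩ - 0.3696|100⟩ + 0.3696|101⟩ + 0.3696|110⟩ - 0.3696|111⟩

H⊗3 gives amp(|y⟩) = (1/2√2) Σ_x (−1)^(x·y) amp(|x⟩), where x·y is the number of positions in which both x and y have a 1.
|000⟩: (-0.9989 + 0.04658)/(2√2) = -0.3367
|001⟩: (0.9989 - 0.04658)/(2√2) = 0.3367
|010⟩: (0.9989 - 0.04658)/(2√2) = 0.3367
|011⟩: (-0.9989 + 0.04658)/(2√2) = -0.3367
|100⟩: (-0.9989 - 0.04658)/(2√2) = -0.3696
|101⟩: (0.9989 + 0.04658)/(2√2) = 0.3696
|110⟩: (0.9989 + 0.04658)/(2√2) = 0.3696
|111⟩: (-0.9989 - 0.04658)/(2√2) = -0.3696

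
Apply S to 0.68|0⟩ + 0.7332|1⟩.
0.68|0⟩ + 0.7332i|1⟩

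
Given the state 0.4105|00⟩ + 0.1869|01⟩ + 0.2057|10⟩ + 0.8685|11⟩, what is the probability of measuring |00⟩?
0.1685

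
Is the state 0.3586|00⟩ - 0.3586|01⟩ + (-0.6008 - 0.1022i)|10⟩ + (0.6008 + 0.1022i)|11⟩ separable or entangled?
Separable

Writing the state as a|00⟩ + b|01⟩ + c|10⟩ + d|11⟩, it is a product state iff ad − bc = 0.
Here (a, b, c, d) = (0.3586, -0.3586, (-0.6008 - 0.1022i), (0.6008 + 0.1022i)): ad − bc = (0.3586)(0.6008 + 0.1022i) − (-0.3586)(-0.6008 - 0.1022i) = 0, so the state is separable.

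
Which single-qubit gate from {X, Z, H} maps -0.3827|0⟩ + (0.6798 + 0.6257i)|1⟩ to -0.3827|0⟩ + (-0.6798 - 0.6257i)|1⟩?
Z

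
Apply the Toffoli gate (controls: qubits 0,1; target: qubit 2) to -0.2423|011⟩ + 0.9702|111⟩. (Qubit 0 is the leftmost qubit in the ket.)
-0.2423|011⟩ + 0.9702|110⟩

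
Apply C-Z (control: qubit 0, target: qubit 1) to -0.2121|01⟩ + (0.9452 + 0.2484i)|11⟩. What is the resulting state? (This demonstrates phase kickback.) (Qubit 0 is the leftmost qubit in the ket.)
-0.2121|01⟩ + (-0.9452 - 0.2484i)|11⟩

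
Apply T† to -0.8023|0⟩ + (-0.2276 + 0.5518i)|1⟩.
-0.8023|0⟩ + (0.2292 + 0.5511i)|1⟩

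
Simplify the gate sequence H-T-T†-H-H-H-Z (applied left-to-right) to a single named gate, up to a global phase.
Z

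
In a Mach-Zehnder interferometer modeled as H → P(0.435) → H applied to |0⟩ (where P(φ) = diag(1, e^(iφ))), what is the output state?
(0.9534 + 0.2107i)|0⟩ + (0.04656 - 0.2107i)|1⟩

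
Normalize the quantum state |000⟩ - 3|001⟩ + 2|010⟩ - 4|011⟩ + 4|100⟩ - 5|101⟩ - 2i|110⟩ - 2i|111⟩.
0.1125|000⟩ - 0.3375|001⟩ + 0.225|010⟩ - 0.45|011⟩ + 0.45|100⟩ - 0.5625|101⟩ - 0.225i|110⟩ - 0.225i|111⟩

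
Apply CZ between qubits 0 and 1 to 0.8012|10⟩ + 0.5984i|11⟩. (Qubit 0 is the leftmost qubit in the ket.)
0.8012|10⟩ - 0.5984i|11⟩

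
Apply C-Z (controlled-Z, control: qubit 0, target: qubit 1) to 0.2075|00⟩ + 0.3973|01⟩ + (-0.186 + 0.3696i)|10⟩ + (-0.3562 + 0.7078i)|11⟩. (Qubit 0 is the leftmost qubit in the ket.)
0.2075|00⟩ + 0.3973|01⟩ + (-0.186 + 0.3696i)|10⟩ + (0.3562 - 0.7078i)|11⟩

C-Z leaves the control-|0⟩ kets |00⟩, |01⟩ unchanged and applies Z to qubit 1 on the control-|1⟩ pair (|10⟩, |11⟩).
Z = [[1, 0], [0, -1]].
With a = amp(|10⟩) = (-0.186 + 0.3696i) and b = amp(|11⟩) = (-0.3562 + 0.7078i):
new amp(|10⟩) = (1)·a = (-0.186 + 0.3696i)
new amp(|11⟩) = (-1)·b = (0.3562 - 0.7078i)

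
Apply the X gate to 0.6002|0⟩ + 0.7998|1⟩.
0.7998|0⟩ + 0.6002|1⟩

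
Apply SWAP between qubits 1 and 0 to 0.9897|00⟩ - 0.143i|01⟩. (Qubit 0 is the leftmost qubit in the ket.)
0.9897|00⟩ - 0.143i|10⟩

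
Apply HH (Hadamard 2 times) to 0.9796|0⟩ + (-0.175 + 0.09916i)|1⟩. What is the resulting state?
0.9796|0⟩ + (-0.175 + 0.09916i)|1⟩

H² = I, so an even number of Hadamards cancels: H^2 = I and the state is unchanged.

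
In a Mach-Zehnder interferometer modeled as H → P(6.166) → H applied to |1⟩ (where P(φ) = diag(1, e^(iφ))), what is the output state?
(0.003429 + 0.05846i)|0⟩ + (0.9966 - 0.05846i)|1⟩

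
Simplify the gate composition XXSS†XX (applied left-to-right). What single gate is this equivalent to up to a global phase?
I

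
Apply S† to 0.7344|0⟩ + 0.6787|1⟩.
0.7344|0⟩ - 0.6787i|1⟩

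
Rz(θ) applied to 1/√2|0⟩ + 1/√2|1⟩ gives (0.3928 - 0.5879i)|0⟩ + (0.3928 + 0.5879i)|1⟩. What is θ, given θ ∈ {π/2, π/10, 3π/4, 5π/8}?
5π/8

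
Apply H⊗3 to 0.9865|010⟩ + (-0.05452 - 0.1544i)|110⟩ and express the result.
(0.3295 - 0.05459i)|000⟩ + (0.3295 - 0.05459i)|001⟩ + (-0.3295 + 0.05459i)|010⟩ + (-0.3295 + 0.05459i)|011⟩ + (0.3681 + 0.05459i)|100⟩ + (0.3681 + 0.05459i)|101⟩ + (-0.3681 - 0.05459i)|110⟩ + (-0.3681 - 0.05459i)|111⟩

H⊗3 gives amp(|y⟩) = (1/2√2) Σ_x (−1)^(x·y) amp(|x⟩), where x·y is the number of positions in which both x and y have a 1.
|000⟩: (0.9865 + (-0.05452 - 0.1544i))/(2√2) = (0.3295 - 0.05459i)
|001⟩: (0.9865 + (-0.05452 - 0.1544i))/(2√2) = (0.3295 - 0.05459i)
|010⟩: (-0.9865 - (-0.05452 - 0.1544i))/(2√2) = (-0.3295 + 0.05459i)
|011⟩: (-0.9865 - (-0.05452 - 0.1544i))/(2√2) = (-0.3295 + 0.05459i)
|100⟩: (0.9865 - (-0.05452 - 0.1544i))/(2√2) = (0.3681 + 0.05459i)
|101⟩: (0.9865 - (-0.05452 - 0.1544i))/(2√2) = (0.3681 + 0.05459i)
|110⟩: (-0.9865 + (-0.05452 - 0.1544i))/(2√2) = (-0.3681 - 0.05459i)
|111⟩: (-0.9865 + (-0.05452 - 0.1544i))/(2√2) = (-0.3681 - 0.05459i)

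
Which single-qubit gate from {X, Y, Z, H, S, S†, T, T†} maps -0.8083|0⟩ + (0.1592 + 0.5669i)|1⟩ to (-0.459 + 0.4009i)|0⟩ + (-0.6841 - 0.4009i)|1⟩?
H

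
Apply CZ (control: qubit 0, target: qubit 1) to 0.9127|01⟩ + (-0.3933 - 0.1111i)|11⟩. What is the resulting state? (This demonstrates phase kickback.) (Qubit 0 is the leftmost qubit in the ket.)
0.9127|01⟩ + (0.3933 + 0.1111i)|11⟩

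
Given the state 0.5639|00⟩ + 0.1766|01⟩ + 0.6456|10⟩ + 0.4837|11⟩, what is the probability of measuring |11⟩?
0.234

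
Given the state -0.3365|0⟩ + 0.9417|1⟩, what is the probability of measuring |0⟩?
0.1132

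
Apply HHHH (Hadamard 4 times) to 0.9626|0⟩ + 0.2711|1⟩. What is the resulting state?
0.9626|0⟩ + 0.2711|1⟩

H² = I, so an even number of Hadamards cancels: H^4 = I and the state is unchanged.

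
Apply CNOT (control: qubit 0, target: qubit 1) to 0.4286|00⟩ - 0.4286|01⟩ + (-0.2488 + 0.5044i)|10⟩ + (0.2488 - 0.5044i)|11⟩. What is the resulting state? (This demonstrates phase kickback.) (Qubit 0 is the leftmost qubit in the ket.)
0.4286|00⟩ - 0.4286|01⟩ + (0.2488 - 0.5044i)|10⟩ + (-0.2488 + 0.5044i)|11⟩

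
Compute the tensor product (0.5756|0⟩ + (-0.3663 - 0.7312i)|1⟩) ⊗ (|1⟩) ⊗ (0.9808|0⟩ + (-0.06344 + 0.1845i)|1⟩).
0.5645|010⟩ + (-0.03652 + 0.1062i)|011⟩ + (-0.3593 - 0.7172i)|110⟩ + (0.1581 - 0.0212i)|111⟩

amp(|b₁b₂…⟩) = product of the factor amplitudes for bits b₁, b₂, …; only kets whose every factor amplitude is nonzero survive.
|010⟩: (0.5756)(1)(0.9808) = 0.5645
|011⟩: (0.5756)(1)(-0.06344 + 0.1845i) = (-0.03652 + 0.1062i)
|110⟩: (-0.3663 - 0.7312i)(1)(0.9808) = (-0.3593 - 0.7172i)
|111⟩: (-0.3663 - 0.7312i)(1)(-0.06344 + 0.1845i) = (0.1581 - 0.0212i)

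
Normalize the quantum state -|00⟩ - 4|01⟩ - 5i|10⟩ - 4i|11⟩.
-0.1313|00⟩ - 0.5252|01⟩ - 0.6565i|10⟩ - 0.5252i|11⟩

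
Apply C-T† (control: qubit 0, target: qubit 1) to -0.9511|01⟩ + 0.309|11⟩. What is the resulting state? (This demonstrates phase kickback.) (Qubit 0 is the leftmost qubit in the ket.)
-0.9511|01⟩ + (0.2185 - 0.2185i)|11⟩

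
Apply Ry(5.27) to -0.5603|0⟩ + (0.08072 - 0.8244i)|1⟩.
(0.4508 + 0.4i)|0⟩ + (-0.3424 + 0.7209i)|1⟩

Ry(5.27) = [[cos(θ/2), −sin(θ/2)], [sin(θ/2), cos(θ/2)]]; θ = 5.27, cos(θ/2) ≈ -0.874403, sin(θ/2) ≈ 0.485201.
With a = amp(|0⟩) = -0.5603 and b = amp(|1⟩) = (0.08072 - 0.8244i):
new amp(|0⟩) = (-0.874403)·a + (-0.485201)·b = (0.4508 + 0.4i)
new amp(|1⟩) = (0.485201)·a + (-0.874403)·b = (-0.3424 + 0.7209i)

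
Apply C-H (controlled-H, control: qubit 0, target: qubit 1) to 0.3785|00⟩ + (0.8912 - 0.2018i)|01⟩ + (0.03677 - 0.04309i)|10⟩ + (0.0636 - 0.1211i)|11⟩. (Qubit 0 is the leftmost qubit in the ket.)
0.3785|00⟩ + (0.8912 - 0.2018i)|01⟩ + (0.07097 - 0.1161i)|10⟩ + (-0.01897 + 0.05516i)|11⟩

C-H leaves the control-|0⟩ kets |00⟩, |01⟩ unchanged and applies H to qubit 1 on the control-|1⟩ pair (|10⟩, |11⟩).
H = [[1/√2, 1/√2], [1/√2, -1/√2]].
With a = amp(|10⟩) = (0.03677 - 0.04309i) and b = amp(|11⟩) = (0.0636 - 0.1211i):
new amp(|10⟩) = (1/√2)·a + (1/√2)·b = (0.07097 - 0.1161i)
new amp(|11⟩) = (1/√2)·a + (-1/√2)·b = (-0.01897 + 0.05516i)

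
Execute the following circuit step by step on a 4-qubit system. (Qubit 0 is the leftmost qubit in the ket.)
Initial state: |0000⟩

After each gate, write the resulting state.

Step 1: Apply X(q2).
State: |0010⟩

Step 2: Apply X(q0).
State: |1010⟩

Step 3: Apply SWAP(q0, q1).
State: |0110⟩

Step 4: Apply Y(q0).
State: i|1110⟩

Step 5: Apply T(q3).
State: i|1110⟩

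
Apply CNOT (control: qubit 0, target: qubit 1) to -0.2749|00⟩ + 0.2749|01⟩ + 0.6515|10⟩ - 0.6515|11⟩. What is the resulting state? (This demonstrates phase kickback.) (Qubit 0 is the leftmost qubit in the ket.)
-0.2749|00⟩ + 0.2749|01⟩ - 0.6515|10⟩ + 0.6515|11⟩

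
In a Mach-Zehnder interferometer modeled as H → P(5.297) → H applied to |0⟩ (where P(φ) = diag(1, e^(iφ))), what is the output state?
(0.7759 - 0.417i)|0⟩ + (0.2241 + 0.417i)|1⟩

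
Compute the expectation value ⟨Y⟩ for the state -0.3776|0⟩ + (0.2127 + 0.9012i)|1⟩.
-0.6806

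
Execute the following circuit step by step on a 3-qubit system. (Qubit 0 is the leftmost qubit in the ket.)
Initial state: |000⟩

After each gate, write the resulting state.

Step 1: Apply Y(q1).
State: i|010⟩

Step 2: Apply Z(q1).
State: -i|010⟩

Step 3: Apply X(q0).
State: -i|110⟩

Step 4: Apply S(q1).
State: |110⟩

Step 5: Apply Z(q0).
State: -|110⟩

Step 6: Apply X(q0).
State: -|010⟩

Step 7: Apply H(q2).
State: -1/√2|010⟩ - 1/√2|011⟩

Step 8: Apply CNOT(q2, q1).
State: -1/√2|001⟩ - 1/√2|010⟩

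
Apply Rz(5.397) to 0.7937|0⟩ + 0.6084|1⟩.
(-0.7171 - 0.3403i)|0⟩ + (-0.5496 + 0.2608i)|1⟩

Rz(5.397) = [[e^(−iθ/2), 0], [0, e^(iθ/2)]] with e^(±iθ/2) = cos(θ/2) ± i·sin(θ/2); θ = 5.397, cos(θ/2) ≈ -0.90343, sin(θ/2) ≈ 0.428736.
With a = amp(|0⟩) = 0.7937 and b = amp(|1⟩) = 0.6084:
new amp(|0⟩) = (-0.90343 - 0.428736i)·a = (-0.7171 - 0.3403i)
new amp(|1⟩) = (-0.90343 + 0.428736i)·b = (-0.5496 + 0.2608i)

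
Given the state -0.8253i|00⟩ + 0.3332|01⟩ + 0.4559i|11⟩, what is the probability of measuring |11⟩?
0.2078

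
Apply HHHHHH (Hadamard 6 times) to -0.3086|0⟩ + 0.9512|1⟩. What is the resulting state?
-0.3086|0⟩ + 0.9512|1⟩

H² = I, so an even number of Hadamards cancels: H^6 = I and the state is unchanged.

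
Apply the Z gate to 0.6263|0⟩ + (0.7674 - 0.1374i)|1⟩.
0.6263|0⟩ + (-0.7674 + 0.1374i)|1⟩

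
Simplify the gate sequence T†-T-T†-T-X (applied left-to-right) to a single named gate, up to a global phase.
X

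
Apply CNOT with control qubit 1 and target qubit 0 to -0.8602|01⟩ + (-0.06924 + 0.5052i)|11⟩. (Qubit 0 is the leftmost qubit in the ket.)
(-0.06924 + 0.5052i)|01⟩ - 0.8602|11⟩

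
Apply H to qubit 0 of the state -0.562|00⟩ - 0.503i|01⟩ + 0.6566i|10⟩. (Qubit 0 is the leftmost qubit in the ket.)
(-0.3974 + 0.4643i)|00⟩ - 0.3557i|01⟩ + (-0.3974 - 0.4643i)|10⟩ - 0.3557i|11⟩

H on qubit 0 mixes each pair of kets that differ only in qubit 0: amplitudes (a, b) of (|…0…⟩, |…1…⟩) become ((a + b)/√2, (a − b)/√2). Kets absent from the input have amplitude 0.
(|00⟩, |10⟩): (a, b) = (-0.562, 0.6566i) → ((-0.3974 + 0.4643i), (-0.3974 - 0.4643i))
(|01⟩, |11⟩): (a, b) = (-0.503i, 0) → (-0.3557i, -0.3557i)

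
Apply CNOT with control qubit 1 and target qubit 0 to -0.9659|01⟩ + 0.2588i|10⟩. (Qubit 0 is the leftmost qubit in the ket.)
0.2588i|10⟩ - 0.9659|11⟩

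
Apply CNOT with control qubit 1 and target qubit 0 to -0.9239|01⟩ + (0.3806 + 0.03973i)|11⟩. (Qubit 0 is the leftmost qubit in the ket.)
(0.3806 + 0.03973i)|01⟩ - 0.9239|11⟩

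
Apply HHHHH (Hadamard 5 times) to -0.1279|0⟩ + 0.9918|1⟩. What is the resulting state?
0.6109|0⟩ - 0.7917|1⟩

H² = I, so H^5 = H: a single Hadamard. With (a, b) = (-0.1279, 0.9918), H gives ((a + b)/√2, (a − b)/√2) = (0.6109, -0.7917).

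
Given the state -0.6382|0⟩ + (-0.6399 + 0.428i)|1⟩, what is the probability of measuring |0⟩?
0.4073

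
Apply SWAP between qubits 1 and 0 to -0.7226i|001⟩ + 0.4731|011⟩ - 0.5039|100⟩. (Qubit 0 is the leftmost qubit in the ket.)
-0.7226i|001⟩ - 0.5039|010⟩ + 0.4731|101⟩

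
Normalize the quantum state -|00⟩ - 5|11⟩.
-0.1961|00⟩ - 0.9806|11⟩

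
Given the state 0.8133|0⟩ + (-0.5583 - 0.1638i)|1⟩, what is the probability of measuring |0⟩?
0.6615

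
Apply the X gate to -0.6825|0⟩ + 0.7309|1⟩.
0.7309|0⟩ - 0.6825|1⟩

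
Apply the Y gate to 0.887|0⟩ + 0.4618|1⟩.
-0.4618i|0⟩ + 0.887i|1⟩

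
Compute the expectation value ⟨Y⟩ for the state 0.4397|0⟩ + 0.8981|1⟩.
0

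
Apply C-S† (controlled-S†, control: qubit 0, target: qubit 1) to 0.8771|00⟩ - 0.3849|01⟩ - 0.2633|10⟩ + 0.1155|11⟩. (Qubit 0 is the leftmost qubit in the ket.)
0.8771|00⟩ - 0.3849|01⟩ - 0.2633|10⟩ - 0.1155i|11⟩

C-S† leaves the control-|0⟩ kets |00⟩, |01⟩ unchanged and applies S† to qubit 1 on the control-|1⟩ pair (|10⟩, |11⟩).
S† = [[1, 0], [0, -i]].
With a = amp(|10⟩) = -0.2633 and b = amp(|11⟩) = 0.1155:
new amp(|10⟩) = (1)·a = -0.2633
new amp(|11⟩) = (-i)·b = -0.1155i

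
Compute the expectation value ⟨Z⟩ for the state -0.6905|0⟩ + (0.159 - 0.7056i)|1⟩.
-0.04636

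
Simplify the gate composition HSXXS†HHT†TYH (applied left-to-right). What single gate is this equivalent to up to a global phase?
Y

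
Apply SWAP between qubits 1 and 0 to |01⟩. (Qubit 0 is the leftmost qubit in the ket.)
|10⟩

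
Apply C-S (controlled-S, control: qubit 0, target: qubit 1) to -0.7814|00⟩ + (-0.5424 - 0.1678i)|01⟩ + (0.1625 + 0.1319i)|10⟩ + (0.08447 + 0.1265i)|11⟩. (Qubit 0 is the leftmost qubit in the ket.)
-0.7814|00⟩ + (-0.5424 - 0.1678i)|01⟩ + (0.1625 + 0.1319i)|10⟩ + (-0.1265 + 0.08447i)|11⟩

C-S leaves the control-|0⟩ kets |00⟩, |01⟩ unchanged and applies S to qubit 1 on the control-|1⟩ pair (|10⟩, |11⟩).
S = [[1, 0], [0, i]].
With a = amp(|10⟩) = (0.1625 + 0.1319i) and b = amp(|11⟩) = (0.08447 + 0.1265i):
new amp(|10⟩) = (1)·a = (0.1625 + 0.1319i)
new amp(|11⟩) = (i)·b = (-0.1265 + 0.08447i)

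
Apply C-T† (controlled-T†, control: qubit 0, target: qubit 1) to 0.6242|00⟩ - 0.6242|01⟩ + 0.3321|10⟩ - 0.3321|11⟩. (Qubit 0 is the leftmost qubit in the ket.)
0.6242|00⟩ - 0.6242|01⟩ + 0.3321|10⟩ + (-0.2348 + 0.2348i)|11⟩

C-T† leaves the control-|0⟩ kets |00⟩, |01⟩ unchanged and applies T† to qubit 1 on the control-|1⟩ pair (|10⟩, |11⟩).
T† = [[1, 0], [0, (1/√2 - (1/√2)i)]].
With a = amp(|10⟩) = 0.3321 and b = amp(|11⟩) = -0.3321:
new amp(|10⟩) = (1)·a = 0.3321
new amp(|11⟩) = (1/√2 - (1/√2)i)·b = (-0.2348 + 0.2348i)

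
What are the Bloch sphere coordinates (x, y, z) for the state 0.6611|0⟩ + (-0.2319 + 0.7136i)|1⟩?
(-0.3066, 0.9435, -0.1259)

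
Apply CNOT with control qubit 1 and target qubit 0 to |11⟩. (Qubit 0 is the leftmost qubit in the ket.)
|01⟩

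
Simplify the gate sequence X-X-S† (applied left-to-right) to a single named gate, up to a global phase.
S†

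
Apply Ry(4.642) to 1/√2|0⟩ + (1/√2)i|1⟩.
(-0.4821 - 0.5173i)|0⟩ + (0.5173 - 0.4821i)|1⟩

Ry(4.642) = [[cos(θ/2), −sin(θ/2)], [sin(θ/2), cos(θ/2)]]; θ = 4.642, cos(θ/2) ≈ -0.681788, sin(θ/2) ≈ 0.73155.
With a = amp(|0⟩) = 1/√2 and b = amp(|1⟩) = (1/√2)i:
new amp(|0⟩) = (-0.681788)·a + (-0.73155)·b = (-0.4821 - 0.5173i)
new amp(|1⟩) = (0.73155)·a + (-0.681788)·b = (0.5173 - 0.4821i)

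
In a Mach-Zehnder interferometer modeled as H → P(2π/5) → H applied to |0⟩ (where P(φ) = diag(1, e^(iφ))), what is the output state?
(0.6545 + 0.4755i)|0⟩ + (0.3455 - 0.4755i)|1⟩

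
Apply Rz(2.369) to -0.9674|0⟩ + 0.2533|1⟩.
(-0.3645 + 0.8961i)|0⟩ + (0.09543 + 0.2346i)|1⟩

Rz(2.369) = [[e^(−iθ/2), 0], [0, e^(iθ/2)]] with e^(±iθ/2) = cos(θ/2) ± i·sin(θ/2); θ = 2.369, cos(θ/2) ≈ 0.37676, sin(θ/2) ≈ 0.926311.
With a = amp(|0⟩) = -0.9674 and b = amp(|1⟩) = 0.2533:
new amp(|0⟩) = (0.37676 - 0.926311i)·a = (-0.3645 + 0.8961i)
new amp(|1⟩) = (0.37676 + 0.926311i)·b = (0.09543 + 0.2346i)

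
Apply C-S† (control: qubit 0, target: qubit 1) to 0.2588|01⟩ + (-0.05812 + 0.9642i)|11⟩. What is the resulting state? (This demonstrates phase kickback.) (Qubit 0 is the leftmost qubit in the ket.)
0.2588|01⟩ + (0.9642 + 0.05812i)|11⟩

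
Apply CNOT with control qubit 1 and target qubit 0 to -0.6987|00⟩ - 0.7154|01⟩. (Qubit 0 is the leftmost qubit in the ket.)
-0.6987|00⟩ - 0.7154|11⟩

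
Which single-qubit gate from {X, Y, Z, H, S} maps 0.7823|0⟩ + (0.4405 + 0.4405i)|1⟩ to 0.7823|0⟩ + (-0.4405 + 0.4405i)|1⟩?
S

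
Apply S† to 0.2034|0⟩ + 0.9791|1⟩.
0.2034|0⟩ - 0.9791i|1⟩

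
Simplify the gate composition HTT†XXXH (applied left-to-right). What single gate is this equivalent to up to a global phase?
Z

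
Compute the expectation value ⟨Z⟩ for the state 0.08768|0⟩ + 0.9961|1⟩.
-0.9845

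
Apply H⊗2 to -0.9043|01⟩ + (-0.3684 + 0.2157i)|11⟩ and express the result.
(-0.6364 + 0.1079i)|00⟩ + (0.6364 - 0.1079i)|01⟩ + (-0.268 - 0.1079i)|10⟩ + (0.268 + 0.1079i)|11⟩

H⊗2 gives amp(|y⟩) = (1/2) Σ_x (−1)^(x·y) amp(|x⟩), where x·y is the number of positions in which both x and y have a 1.
|00⟩: (-0.9043 + (-0.3684 + 0.2157i))/2 = (-0.6364 + 0.1079i)
|01⟩: (0.9043 - (-0.3684 + 0.2157i))/2 = (0.6364 - 0.1079i)
|10⟩: (-0.9043 - (-0.3684 + 0.2157i))/2 = (-0.268 - 0.1079i)
|11⟩: (0.9043 + (-0.3684 + 0.2157i))/2 = (0.268 + 0.1079i)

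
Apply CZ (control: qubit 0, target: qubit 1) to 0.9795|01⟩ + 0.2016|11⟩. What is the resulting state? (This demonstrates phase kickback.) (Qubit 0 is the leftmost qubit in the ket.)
0.9795|01⟩ - 0.2016|11⟩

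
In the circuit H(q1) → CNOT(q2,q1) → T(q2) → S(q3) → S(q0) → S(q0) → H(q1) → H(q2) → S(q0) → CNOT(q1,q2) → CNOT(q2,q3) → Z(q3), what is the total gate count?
12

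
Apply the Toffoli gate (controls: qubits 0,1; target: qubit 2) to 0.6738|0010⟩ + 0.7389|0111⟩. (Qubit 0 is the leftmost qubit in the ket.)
0.6738|0010⟩ + 0.7389|0111⟩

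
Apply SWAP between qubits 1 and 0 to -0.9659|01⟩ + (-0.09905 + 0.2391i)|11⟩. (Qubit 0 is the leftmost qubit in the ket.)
-0.9659|10⟩ + (-0.09905 + 0.2391i)|11⟩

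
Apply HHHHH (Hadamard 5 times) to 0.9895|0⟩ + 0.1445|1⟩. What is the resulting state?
0.8019|0⟩ + 0.5975|1⟩

H² = I, so H^5 = H: a single Hadamard. With (a, b) = (0.9895, 0.1445), H gives ((a + b)/√2, (a − b)/√2) = (0.8019, 0.5975).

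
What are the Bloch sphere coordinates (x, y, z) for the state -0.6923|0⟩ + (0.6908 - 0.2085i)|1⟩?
(-0.9565, 0.2887, -0.0414)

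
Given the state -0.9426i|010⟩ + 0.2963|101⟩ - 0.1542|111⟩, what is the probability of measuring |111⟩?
0.02378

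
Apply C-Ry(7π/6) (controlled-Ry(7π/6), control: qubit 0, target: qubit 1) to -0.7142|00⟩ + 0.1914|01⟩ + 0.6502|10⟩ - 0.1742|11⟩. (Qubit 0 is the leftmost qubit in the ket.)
-0.7142|00⟩ + 0.1914|01⟩ - 0.00001986|10⟩ + 0.6731|11⟩

C-Ry(7π/6) leaves the control-|0⟩ kets |00⟩, |01⟩ unchanged and applies Ry(7π/6) to qubit 1 on the control-|1⟩ pair (|10⟩, |11⟩).
Ry(7π/6) = [[cos(θ/2), −sin(θ/2)], [sin(θ/2), cos(θ/2)]]; θ = 7π/6, cos(θ/2) ≈ -0.258819, sin(θ/2) ≈ 0.965926.
With a = amp(|10⟩) = 0.6502 and b = amp(|11⟩) = -0.1742:
new amp(|10⟩) = (-0.258819)·a + (-0.965926)·b = -0.00001986
new amp(|11⟩) = (0.965926)·a + (-0.258819)·b = 0.6731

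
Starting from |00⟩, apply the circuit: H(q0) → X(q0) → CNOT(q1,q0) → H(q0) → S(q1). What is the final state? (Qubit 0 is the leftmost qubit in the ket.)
|00⟩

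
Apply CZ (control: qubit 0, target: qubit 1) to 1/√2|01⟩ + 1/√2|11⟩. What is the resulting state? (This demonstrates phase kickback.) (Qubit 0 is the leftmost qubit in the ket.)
1/√2|01⟩ - 1/√2|11⟩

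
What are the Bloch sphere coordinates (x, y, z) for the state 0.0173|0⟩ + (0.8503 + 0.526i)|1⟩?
(0.02942, 0.0182, -0.9994)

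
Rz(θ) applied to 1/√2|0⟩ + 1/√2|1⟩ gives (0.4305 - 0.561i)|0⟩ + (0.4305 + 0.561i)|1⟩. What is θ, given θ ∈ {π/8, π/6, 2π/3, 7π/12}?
7π/12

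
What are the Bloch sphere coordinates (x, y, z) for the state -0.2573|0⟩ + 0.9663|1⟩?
(-0.4973, 0, -0.8675)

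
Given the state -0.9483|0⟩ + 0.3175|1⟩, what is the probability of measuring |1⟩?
0.1008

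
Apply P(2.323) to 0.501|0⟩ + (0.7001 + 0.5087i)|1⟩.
0.501|0⟩ + (-0.8498 + 0.1636i)|1⟩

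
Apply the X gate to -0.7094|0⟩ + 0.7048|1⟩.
0.7048|0⟩ - 0.7094|1⟩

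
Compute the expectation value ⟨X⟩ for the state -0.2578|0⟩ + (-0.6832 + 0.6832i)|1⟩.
0.3523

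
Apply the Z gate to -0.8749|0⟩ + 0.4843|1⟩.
-0.8749|0⟩ - 0.4843|1⟩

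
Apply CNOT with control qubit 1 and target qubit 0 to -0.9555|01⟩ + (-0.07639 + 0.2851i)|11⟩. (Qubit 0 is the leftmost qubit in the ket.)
(-0.07639 + 0.2851i)|01⟩ - 0.9555|11⟩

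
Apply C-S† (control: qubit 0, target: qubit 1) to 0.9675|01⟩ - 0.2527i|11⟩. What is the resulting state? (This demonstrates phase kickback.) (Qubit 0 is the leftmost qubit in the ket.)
0.9675|01⟩ - 0.2527|11⟩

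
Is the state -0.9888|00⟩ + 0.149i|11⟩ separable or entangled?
Entangled

Writing the state as a|00⟩ + b|01⟩ + c|10⟩ + d|11⟩, it is a product state iff ad − bc = 0.
Here (a, b, c, d) = (-0.9888, 0, 0, 0.149i): ad − bc = (-0.9888)(0.149i) − (0)(0) = -0.1473i ≠ 0, so the state is entangled.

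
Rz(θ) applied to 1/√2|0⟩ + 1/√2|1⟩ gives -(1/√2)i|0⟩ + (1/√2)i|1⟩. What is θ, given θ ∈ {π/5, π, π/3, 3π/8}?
π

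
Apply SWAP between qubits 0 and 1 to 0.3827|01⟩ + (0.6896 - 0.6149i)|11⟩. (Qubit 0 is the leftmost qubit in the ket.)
0.3827|10⟩ + (0.6896 - 0.6149i)|11⟩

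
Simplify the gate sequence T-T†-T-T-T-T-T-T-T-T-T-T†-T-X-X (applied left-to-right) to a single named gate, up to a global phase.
T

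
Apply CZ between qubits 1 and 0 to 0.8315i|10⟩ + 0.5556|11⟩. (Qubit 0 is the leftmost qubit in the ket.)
0.8315i|10⟩ - 0.5556|11⟩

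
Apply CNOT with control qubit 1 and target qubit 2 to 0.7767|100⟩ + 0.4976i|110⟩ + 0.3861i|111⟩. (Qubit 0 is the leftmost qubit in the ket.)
0.7767|100⟩ + 0.3861i|110⟩ + 0.4976i|111⟩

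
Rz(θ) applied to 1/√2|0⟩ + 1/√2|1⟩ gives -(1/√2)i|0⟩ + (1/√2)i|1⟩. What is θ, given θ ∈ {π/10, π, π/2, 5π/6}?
π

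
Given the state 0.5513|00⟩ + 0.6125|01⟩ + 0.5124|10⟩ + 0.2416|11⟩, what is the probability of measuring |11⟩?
0.05837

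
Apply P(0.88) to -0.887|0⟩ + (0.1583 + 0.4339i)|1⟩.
-0.887|0⟩ + (-0.2336 + 0.3985i)|1⟩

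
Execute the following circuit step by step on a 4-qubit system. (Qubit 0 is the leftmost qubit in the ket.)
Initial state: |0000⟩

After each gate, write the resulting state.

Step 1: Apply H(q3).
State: 1/√2|0000⟩ + 1/√2|0001⟩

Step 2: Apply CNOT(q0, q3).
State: 1/√2|0000⟩ + 1/√2|0001⟩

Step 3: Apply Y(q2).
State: (1/√2)i|0010⟩ + (1/√2)i|0011⟩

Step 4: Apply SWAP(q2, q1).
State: (1/√2)i|0100⟩ + (1/√2)i|0101⟩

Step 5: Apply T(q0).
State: (1/√2)i|0100⟩ + (1/√2)i|0101⟩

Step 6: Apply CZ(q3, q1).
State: (1/√2)i|0100⟩ - (1/√2)i|0101⟩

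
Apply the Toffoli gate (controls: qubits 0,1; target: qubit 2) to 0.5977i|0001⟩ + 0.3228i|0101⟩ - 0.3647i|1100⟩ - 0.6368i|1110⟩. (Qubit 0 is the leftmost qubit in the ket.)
0.5977i|0001⟩ + 0.3228i|0101⟩ - 0.6368i|1100⟩ - 0.3647i|1110⟩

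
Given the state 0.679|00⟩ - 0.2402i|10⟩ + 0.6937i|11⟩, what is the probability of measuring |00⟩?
0.461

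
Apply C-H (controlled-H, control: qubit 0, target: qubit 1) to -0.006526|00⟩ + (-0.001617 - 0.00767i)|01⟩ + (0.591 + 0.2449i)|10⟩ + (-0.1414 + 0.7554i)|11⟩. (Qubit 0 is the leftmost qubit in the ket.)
-0.006526|00⟩ + (-0.001617 - 0.00767i)|01⟩ + (0.3179 + 0.7073i)|10⟩ + (0.5179 - 0.361i)|11⟩

C-H leaves the control-|0⟩ kets |00⟩, |01⟩ unchanged and applies H to qubit 1 on the control-|1⟩ pair (|10⟩, |11⟩).
H = [[1/√2, 1/√2], [1/√2, -1/√2]].
With a = amp(|10⟩) = (0.591 + 0.2449i) and b = amp(|11⟩) = (-0.1414 + 0.7554i):
new amp(|10⟩) = (1/√2)·a + (1/√2)·b = (0.3179 + 0.7073i)
new amp(|11⟩) = (1/√2)·a + (-1/√2)·b = (0.5179 - 0.361i)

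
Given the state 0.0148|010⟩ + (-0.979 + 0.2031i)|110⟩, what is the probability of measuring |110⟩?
0.9997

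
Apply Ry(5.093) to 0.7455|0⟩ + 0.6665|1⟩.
-0.991|0⟩ - 0.134|1⟩

Ry(5.093) = [[cos(θ/2), −sin(θ/2)], [sin(θ/2), cos(θ/2)]]; θ = 5.093, cos(θ/2) ≈ -0.828097, sin(θ/2) ≈ 0.560585.
With a = amp(|0⟩) = 0.7455 and b = amp(|1⟩) = 0.6665:
new amp(|0⟩) = (-0.828097)·a + (-0.560585)·b = -0.991
new amp(|1⟩) = (0.560585)·a + (-0.828097)·b = -0.134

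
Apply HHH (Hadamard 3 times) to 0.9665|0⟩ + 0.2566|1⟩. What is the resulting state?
0.8649|0⟩ + 0.502|1⟩

H² = I, so H^3 = H: a single Hadamard. With (a, b) = (0.9665, 0.2566), H gives ((a + b)/√2, (a − b)/√2) = (0.8649, 0.502).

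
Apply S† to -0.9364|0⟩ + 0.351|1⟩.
-0.9364|0⟩ - 0.351i|1⟩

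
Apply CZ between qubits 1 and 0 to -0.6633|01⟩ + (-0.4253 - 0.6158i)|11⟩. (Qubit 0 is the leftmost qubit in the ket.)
-0.6633|01⟩ + (0.4253 + 0.6158i)|11⟩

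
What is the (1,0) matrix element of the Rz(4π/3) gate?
0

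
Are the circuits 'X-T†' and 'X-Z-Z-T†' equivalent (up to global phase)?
Yes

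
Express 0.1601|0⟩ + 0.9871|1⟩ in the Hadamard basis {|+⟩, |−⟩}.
0.8112|+⟩ - 0.5848|−⟩

With |ψ⟩ = α|0⟩ + β|1⟩, the Hadamard-basis coefficients are ⟨+|ψ⟩ = (α + β)/√2 and ⟨−|ψ⟩ = (α − β)/√2.
Here α = 0.1601, β = 0.9871: (α + β)/√2 = 0.8112, (α − β)/√2 = -0.5848.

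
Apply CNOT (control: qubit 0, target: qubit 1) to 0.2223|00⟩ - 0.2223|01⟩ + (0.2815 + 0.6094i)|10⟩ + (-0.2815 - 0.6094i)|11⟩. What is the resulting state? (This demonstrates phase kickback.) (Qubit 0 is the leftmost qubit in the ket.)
0.2223|00⟩ - 0.2223|01⟩ + (-0.2815 - 0.6094i)|10⟩ + (0.2815 + 0.6094i)|11⟩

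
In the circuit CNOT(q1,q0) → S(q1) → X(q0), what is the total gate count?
3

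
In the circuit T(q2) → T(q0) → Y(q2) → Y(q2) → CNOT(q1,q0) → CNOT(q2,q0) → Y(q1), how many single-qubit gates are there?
5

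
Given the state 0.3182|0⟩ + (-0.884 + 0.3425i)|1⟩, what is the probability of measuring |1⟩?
0.8988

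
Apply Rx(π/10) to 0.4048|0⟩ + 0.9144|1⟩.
(0.3998 - 0.143i)|0⟩ + (0.9031 - 0.06332i)|1⟩

Rx(π/10) = [[cos(θ/2), −i·sin(θ/2)], [−i·sin(θ/2), cos(θ/2)]]; θ = π/10, cos(θ/2) ≈ 0.987688, sin(θ/2) ≈ 0.156434.
With a = amp(|0⟩) = 0.4048 and b = amp(|1⟩) = 0.9144:
new amp(|0⟩) = (0.987688)·a + (-0.156434i)·b = (0.3998 - 0.143i)
new amp(|1⟩) = (-0.156434i)·a + (0.987688)·b = (0.9031 - 0.06332i)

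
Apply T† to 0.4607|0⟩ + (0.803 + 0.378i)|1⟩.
0.4607|0⟩ + (0.8351 - 0.3005i)|1⟩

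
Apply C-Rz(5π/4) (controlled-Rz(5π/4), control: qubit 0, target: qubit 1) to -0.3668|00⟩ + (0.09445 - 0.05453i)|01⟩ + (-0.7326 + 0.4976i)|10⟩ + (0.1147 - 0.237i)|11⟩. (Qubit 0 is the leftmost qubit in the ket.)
-0.3668|00⟩ + (0.09445 - 0.05453i)|01⟩ + (0.7401 + 0.4864i)|10⟩ + (0.1751 + 0.1967i)|11⟩

C-Rz(5π/4) leaves the control-|0⟩ kets |00⟩, |01⟩ unchanged and applies Rz(5π/4) to qubit 1 on the control-|1⟩ pair (|10⟩, |11⟩).
Rz(5π/4) = [[e^(−iθ/2), 0], [0, e^(iθ/2)]] with e^(±iθ/2) = cos(θ/2) ± i·sin(θ/2); θ = 5π/4, cos(θ/2) ≈ -0.382683, sin(θ/2) ≈ 0.92388.
With a = amp(|10⟩) = (-0.7326 + 0.4976i) and b = amp(|11⟩) = (0.1147 - 0.237i):
new amp(|10⟩) = (-0.382683 - 0.92388i)·a = (0.7401 + 0.4864i)
new amp(|11⟩) = (-0.382683 + 0.92388i)·b = (0.1751 + 0.1967i)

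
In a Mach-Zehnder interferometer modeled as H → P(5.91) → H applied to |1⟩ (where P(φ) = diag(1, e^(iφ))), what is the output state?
(0.03441 + 0.1823i)|0⟩ + (0.9656 - 0.1823i)|1⟩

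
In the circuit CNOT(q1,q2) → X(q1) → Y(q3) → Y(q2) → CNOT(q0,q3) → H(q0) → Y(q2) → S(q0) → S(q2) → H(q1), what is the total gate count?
10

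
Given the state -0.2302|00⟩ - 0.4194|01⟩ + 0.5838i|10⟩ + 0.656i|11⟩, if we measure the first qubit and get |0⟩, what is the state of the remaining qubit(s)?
-0.4812|0⟩ - 0.8766|1⟩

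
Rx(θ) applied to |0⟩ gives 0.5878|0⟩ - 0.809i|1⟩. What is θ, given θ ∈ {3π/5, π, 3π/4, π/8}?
3π/5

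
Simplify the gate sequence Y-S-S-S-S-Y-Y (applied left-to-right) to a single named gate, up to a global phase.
Y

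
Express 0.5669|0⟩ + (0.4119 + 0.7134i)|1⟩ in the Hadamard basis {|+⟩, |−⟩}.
(0.6921 + 0.5044i)|+⟩ + (0.1096 - 0.5044i)|−⟩

With |ψ⟩ = α|0⟩ + β|1⟩, the Hadamard-basis coefficients are ⟨+|ψ⟩ = (α + β)/√2 and ⟨−|ψ⟩ = (α − β)/√2.
Here α = 0.5669, β = (0.4119 + 0.7134i): (α + β)/√2 = (0.6921 + 0.5044i), (α − β)/√2 = (0.1096 - 0.5044i).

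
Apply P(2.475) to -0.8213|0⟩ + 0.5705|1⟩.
-0.8213|0⟩ + (-0.4484 + 0.3527i)|1⟩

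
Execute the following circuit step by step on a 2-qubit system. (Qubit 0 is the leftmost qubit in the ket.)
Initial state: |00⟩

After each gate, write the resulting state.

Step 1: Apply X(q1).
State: |01⟩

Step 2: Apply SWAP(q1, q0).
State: |10⟩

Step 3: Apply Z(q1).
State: |10⟩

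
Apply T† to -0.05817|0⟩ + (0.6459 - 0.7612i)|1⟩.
-0.05817|0⟩ + (-0.08153 - 0.995i)|1⟩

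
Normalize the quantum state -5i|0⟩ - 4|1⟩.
-0.7809i|0⟩ - 0.6247|1⟩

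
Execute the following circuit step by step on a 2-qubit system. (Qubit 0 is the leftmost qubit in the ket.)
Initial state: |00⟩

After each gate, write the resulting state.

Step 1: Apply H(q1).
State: 1/√2|00⟩ + 1/√2|01⟩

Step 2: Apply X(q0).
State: 1/√2|10⟩ + 1/√2|11⟩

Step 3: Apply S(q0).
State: (1/√2)i|10⟩ + (1/√2)i|11⟩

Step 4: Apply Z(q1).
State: (1/√2)i|10⟩ - (1/√2)i|11⟩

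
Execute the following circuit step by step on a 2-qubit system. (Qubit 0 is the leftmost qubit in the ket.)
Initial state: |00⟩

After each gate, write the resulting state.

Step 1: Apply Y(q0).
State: i|10⟩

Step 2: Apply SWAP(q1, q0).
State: i|01⟩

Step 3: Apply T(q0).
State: i|01⟩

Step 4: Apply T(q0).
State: i|01⟩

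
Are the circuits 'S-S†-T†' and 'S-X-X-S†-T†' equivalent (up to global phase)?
Yes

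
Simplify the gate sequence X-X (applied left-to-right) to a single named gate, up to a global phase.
I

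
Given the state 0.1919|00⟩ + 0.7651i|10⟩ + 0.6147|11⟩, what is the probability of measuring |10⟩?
0.5854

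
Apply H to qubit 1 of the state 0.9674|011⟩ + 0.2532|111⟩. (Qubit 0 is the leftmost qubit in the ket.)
0.6841|001⟩ - 0.6841|011⟩ + 0.179|101⟩ - 0.179|111⟩

H on qubit 1 mixes each pair of kets that differ only in qubit 1: amplitudes (a, b) of (|…0…⟩, |…1…⟩) become ((a + b)/√2, (a − b)/√2). Kets absent from the input have amplitude 0.
(|001⟩, |011⟩): (a, b) = (0, 0.9674) → (0.6841, -0.6841)
(|101⟩, |111⟩): (a, b) = (0, 0.2532) → (0.179, -0.179)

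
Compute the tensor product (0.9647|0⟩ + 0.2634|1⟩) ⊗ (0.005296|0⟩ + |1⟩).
0.005109|00⟩ + 0.9647|01⟩ + 0.001395|10⟩ + 0.2634|11⟩

amp(|b₁b₂…⟩) = product of the factor amplitudes for bits b₁, b₂, …; only kets whose every factor amplitude is nonzero survive.
|00⟩: (0.9647)(0.005296) = 0.005109
|01⟩: (0.9647)(1) = 0.9647
|10⟩: (0.2634)(0.005296) = 0.001395
|11⟩: (0.2634)(1) = 0.2634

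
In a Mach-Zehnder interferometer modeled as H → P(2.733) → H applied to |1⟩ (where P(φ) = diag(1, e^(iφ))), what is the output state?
(0.9588 - 0.1987i)|0⟩ + (0.04116 + 0.1987i)|1⟩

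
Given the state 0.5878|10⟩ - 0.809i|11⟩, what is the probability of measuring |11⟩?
0.6545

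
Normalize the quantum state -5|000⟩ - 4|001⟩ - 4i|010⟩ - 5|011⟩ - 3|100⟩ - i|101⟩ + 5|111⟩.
-0.4623|000⟩ - 0.3698|001⟩ - 0.3698i|010⟩ - 0.4623|011⟩ - 0.2774|100⟩ - 0.09245i|101⟩ + 0.4623|111⟩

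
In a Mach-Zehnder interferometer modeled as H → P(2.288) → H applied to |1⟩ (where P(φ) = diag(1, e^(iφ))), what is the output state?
(0.8286 - 0.3768i)|0⟩ + (0.1714 + 0.3768i)|1⟩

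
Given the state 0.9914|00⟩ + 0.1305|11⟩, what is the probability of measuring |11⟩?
0.01703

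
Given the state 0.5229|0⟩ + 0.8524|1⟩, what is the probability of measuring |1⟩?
0.7266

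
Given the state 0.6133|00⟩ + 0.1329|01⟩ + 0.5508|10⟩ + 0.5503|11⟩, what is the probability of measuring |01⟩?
0.01766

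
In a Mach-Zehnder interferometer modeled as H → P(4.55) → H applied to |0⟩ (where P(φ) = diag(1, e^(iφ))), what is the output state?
(0.4192 - 0.4934i)|0⟩ + (0.5808 + 0.4934i)|1⟩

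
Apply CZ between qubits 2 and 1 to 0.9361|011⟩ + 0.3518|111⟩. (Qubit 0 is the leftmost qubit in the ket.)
-0.9361|011⟩ - 0.3518|111⟩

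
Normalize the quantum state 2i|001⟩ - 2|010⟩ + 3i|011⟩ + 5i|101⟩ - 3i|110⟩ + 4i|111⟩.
0.2443i|001⟩ - 0.2443|010⟩ + 0.3665i|011⟩ + 0.6108i|101⟩ - 0.3665i|110⟩ + 0.4887i|111⟩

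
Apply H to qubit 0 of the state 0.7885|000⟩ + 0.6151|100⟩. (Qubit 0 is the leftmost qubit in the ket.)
0.9925|000⟩ + 0.1226|100⟩

H on qubit 0 mixes each pair of kets that differ only in qubit 0: amplitudes (a, b) of (|…0…⟩, |…1…⟩) become ((a + b)/√2, (a − b)/√2). Kets absent from the input have amplitude 0.
(|000⟩, |100⟩): (a, b) = (0.7885, 0.6151) → (0.9925, 0.1226)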